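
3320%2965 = 355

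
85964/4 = 21491 = 21491.00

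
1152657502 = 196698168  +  955959334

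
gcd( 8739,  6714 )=9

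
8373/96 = 87 + 7/32 =87.22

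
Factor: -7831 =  - 41^1 * 191^1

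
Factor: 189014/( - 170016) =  - 587/528=- 2^( - 4 )*3^( - 1)*11^( - 1)*587^1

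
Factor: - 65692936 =-2^3*1571^1*5227^1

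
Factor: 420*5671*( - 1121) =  - 2^2 * 3^1*5^1*7^1*19^1*53^1*59^1*107^1 = - 2670020220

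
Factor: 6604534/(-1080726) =-3302267/540363 = -3^(-1 )*17^1 * 47^1*281^( -1 ) * 641^( - 1) * 4133^1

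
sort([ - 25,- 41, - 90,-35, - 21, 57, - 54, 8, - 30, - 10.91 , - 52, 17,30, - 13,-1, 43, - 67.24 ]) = [ - 90,  -  67.24, - 54, - 52, - 41, - 35,-30, - 25 ,  -  21,-13,-10.91, - 1, 8, 17, 30,  43 , 57]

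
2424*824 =1997376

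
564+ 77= 641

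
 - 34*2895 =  - 98430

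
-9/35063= -9/35063 = - 0.00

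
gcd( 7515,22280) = 5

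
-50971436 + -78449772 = -129421208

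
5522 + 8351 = 13873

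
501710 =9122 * 55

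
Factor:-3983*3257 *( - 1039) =7^1*569^1*1039^1*3257^1 = 13478563609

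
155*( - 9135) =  - 1415925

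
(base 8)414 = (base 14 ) 152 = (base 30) 8s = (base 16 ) 10c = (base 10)268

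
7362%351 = 342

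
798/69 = 11+13/23 = 11.57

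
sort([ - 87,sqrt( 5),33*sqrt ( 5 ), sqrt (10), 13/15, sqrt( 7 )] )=[ - 87,13/15, sqrt( 5),sqrt(7), sqrt(10), 33*sqrt(5)]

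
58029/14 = 4144  +  13/14 = 4144.93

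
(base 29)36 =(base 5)333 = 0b1011101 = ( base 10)93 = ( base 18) 53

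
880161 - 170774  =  709387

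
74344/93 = 74344/93 = 799.40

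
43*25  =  1075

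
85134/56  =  1520 + 1/4 = 1520.25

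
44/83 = 44/83 = 0.53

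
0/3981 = 0= 0.00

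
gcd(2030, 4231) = 1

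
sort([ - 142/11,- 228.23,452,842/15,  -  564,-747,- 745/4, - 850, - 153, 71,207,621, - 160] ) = [-850, - 747, - 564, - 228.23, - 745/4, - 160, -153, - 142/11,  842/15, 71,207, 452, 621]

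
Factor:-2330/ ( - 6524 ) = 5/14  =  2^( - 1)*5^1 * 7^( - 1 ) 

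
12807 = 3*4269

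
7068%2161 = 585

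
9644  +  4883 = 14527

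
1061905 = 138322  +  923583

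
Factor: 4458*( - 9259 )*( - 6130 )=2^2*3^1*5^1*47^1*197^1*613^1*743^1 = 253025692860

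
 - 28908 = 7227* ( - 4)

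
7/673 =7/673 = 0.01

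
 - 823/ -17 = 823/17 = 48.41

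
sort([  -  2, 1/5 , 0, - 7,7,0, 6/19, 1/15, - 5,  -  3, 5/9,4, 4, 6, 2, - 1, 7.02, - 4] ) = [ - 7 ,  -  5, - 4,-3,-2, -1, 0  ,  0,1/15,  1/5, 6/19, 5/9,2,4, 4, 6, 7, 7.02] 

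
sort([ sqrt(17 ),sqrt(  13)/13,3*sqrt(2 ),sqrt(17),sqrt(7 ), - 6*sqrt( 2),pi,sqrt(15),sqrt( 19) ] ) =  [ - 6*sqrt(2 ),sqrt( 13 ) /13,sqrt( 7),pi, sqrt ( 15), sqrt( 17 ),sqrt( 17 ),3 * sqrt(2 ),sqrt( 19)] 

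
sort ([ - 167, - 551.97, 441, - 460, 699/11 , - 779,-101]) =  [ - 779,  -  551.97, - 460, - 167, - 101,699/11 , 441] 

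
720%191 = 147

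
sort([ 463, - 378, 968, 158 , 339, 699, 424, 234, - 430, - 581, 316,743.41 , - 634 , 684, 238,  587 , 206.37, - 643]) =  [ - 643, - 634, - 581, - 430,-378, 158,206.37,234,238 , 316,339,  424,463,587,684, 699,743.41,968 ]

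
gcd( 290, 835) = 5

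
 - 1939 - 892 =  - 2831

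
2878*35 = 100730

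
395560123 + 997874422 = 1393434545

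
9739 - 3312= 6427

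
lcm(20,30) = 60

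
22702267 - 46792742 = - 24090475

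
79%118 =79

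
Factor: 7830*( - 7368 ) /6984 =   -  801270/97  =  -  2^1*3^2*5^1 * 29^1*97^( - 1) * 307^1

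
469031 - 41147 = 427884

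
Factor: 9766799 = 7^1*839^1*1663^1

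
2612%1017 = 578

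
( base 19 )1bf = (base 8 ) 1111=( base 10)585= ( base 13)360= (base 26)md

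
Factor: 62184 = 2^3*3^1*2591^1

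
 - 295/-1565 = 59/313=   0.19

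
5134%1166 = 470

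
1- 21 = -20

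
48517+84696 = 133213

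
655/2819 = 655/2819 = 0.23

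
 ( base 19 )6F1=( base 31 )2H3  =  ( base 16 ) 994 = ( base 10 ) 2452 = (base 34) 244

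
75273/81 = 25091/27= 929.30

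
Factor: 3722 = 2^1*1861^1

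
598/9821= 26/427  =  0.06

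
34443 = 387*89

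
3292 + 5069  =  8361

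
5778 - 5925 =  - 147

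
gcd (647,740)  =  1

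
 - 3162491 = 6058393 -9220884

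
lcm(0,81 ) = 0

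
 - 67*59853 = -4010151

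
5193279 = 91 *57069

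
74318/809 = 74318/809 =91.86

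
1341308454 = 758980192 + 582328262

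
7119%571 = 267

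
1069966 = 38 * 28157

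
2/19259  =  2/19259 = 0.00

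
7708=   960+6748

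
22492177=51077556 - 28585379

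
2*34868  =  69736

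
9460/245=1892/49 = 38.61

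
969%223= 77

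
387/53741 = 387/53741 = 0.01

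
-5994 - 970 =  - 6964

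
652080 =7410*88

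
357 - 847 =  - 490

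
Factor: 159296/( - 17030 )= -2^5*5^( -1) * 13^(-1 )*19^1  =  - 608/65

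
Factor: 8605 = 5^1 * 1721^1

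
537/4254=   179/1418  =  0.13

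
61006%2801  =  2185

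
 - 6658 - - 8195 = 1537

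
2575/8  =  2575/8 = 321.88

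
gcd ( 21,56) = 7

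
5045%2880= 2165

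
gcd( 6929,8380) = 1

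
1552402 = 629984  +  922418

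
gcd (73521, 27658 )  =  1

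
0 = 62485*0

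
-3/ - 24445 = 3/24445 = 0.00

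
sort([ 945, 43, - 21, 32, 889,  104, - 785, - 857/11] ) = [ - 785, - 857/11, - 21,32, 43,104,889, 945 ] 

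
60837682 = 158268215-97430533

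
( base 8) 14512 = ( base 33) 5V6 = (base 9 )8783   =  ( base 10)6474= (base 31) 6MQ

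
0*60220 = 0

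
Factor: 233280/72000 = 3^4*5^(-2 ) = 81/25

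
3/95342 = 3/95342  =  0.00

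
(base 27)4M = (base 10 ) 130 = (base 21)64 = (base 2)10000010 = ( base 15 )8A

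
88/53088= 11/6636  =  0.00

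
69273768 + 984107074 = 1053380842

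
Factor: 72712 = 2^3*61^1*149^1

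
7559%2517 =8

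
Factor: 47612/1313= 2^2*13^ ( - 1)*101^(-1 )*11903^1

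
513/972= 19/36 = 0.53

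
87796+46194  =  133990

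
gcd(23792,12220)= 4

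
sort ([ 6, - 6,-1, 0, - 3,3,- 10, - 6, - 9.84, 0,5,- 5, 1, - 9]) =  [ - 10, - 9.84, - 9 , - 6, - 6, - 5, - 3, - 1,0,0,1,3,5 , 6]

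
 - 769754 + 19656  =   - 750098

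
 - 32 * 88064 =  - 2818048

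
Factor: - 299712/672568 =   -  168/377 = -2^3*3^1 *7^1*13^( - 1) * 29^(-1 ) 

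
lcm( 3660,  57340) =172020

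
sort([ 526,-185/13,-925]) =[-925, - 185/13,526 ]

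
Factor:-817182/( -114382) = 408591/57191 = 3^3*37^1*409^1*57191^(-1) 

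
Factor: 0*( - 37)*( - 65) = 0^1 = 0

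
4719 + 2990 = 7709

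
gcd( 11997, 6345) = 9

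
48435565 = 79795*607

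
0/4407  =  0=   0.00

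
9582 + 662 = 10244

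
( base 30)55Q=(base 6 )33352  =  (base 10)4676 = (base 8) 11104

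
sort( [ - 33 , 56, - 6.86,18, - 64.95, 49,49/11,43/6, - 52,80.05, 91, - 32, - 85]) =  [ - 85, - 64.95,  -  52, - 33, - 32, - 6.86,  49/11,43/6, 18,49,56,  80.05, 91 ] 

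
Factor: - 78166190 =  - 2^1*5^1*19^1*23^1*31^1*577^1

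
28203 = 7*4029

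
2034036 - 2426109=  - 392073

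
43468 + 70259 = 113727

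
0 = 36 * 0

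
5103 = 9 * 567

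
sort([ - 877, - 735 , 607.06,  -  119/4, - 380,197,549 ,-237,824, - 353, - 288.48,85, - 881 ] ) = [ - 881 , - 877, - 735, - 380, - 353, - 288.48, - 237, - 119/4,85 , 197 , 549, 607.06,824] 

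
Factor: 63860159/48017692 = 2^(-2)*11^1 * 19^1 * 211^( - 1 ) * 56893^( - 1 )*305551^1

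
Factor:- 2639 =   -  7^1 * 13^1 *29^1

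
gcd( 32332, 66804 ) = 4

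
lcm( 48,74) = 1776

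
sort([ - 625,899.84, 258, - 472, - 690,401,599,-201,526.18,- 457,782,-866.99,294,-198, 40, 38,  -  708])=[  -  866.99, - 708, - 690, - 625,  -  472,-457, - 201 , - 198, 38,40, 258,  294, 401, 526.18, 599,782, 899.84]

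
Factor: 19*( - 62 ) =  - 1178 = - 2^1*19^1 * 31^1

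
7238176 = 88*82252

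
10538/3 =3512 + 2/3=3512.67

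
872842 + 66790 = 939632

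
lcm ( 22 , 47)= 1034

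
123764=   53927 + 69837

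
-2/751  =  -1 + 749/751 = - 0.00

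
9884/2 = 4942 = 4942.00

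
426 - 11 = 415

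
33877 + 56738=90615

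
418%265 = 153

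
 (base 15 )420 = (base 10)930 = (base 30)110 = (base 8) 1642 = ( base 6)4150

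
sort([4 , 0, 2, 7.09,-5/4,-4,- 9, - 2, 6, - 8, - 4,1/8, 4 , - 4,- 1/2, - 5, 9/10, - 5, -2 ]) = [-9,- 8,-5, - 5, - 4,- 4, - 4, - 2, - 2,- 5/4,-1/2 , 0 , 1/8,  9/10,2, 4,4,6, 7.09]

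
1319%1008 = 311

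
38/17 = 38/17 =2.24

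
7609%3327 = 955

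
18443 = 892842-874399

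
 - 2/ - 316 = 1/158  =  0.01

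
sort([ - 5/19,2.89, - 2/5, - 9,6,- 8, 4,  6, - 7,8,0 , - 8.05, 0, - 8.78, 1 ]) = [ - 9, - 8.78, - 8.05, - 8, - 7, - 2/5,-5/19,0,0 , 1,2.89, 4,  6 , 6,8 ] 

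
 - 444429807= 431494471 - 875924278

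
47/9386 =47/9386  =  0.01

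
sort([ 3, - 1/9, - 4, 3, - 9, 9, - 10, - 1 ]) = [  -  10, - 9, - 4 ,- 1, - 1/9,3, 3 , 9 ]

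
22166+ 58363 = 80529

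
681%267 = 147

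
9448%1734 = 778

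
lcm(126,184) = 11592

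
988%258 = 214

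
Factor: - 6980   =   - 2^2 *5^1 * 349^1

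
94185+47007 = 141192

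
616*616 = 379456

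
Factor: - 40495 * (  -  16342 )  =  2^1*5^1*7^1 * 13^1*89^1 * 8171^1 = 661769290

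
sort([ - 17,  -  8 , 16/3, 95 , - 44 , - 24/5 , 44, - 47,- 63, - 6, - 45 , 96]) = [ - 63, - 47, - 45 , - 44, - 17, - 8, - 6 ,-24/5,16/3,44 , 95 , 96 ]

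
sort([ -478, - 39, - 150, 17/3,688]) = [ - 478,-150,- 39,17/3, 688]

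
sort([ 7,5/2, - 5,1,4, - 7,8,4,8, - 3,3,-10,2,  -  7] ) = [-10, - 7, - 7, - 5, - 3,1, 2, 5/2 , 3,4, 4,7,8,8] 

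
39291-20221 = 19070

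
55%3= 1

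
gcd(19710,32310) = 90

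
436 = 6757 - 6321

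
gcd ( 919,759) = 1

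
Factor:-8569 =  - 11^1*19^1* 41^1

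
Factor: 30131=29^1*1039^1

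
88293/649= 88293/649 = 136.04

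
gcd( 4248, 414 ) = 18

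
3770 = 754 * 5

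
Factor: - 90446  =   - 2^1*41^1*1103^1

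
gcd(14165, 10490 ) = 5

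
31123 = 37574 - 6451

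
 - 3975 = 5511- 9486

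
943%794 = 149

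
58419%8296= 347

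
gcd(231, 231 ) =231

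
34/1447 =34/1447  =  0.02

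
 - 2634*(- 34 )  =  89556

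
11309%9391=1918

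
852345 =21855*39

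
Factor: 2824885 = 5^1*7^1*43^1*1877^1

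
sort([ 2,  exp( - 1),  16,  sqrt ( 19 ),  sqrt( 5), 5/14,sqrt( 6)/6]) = [ 5/14,exp( - 1 ) , sqrt( 6)/6,2,sqrt( 5 ), sqrt( 19 ), 16]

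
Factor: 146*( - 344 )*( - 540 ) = 27120960= 2^6*3^3*5^1*43^1*73^1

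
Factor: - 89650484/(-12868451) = 2^2 * 7^1 * 11^1*29^1 *10037^1*12868451^(  -  1 ) 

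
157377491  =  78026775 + 79350716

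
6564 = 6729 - 165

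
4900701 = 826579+4074122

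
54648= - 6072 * ( - 9)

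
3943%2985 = 958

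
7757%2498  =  263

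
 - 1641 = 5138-6779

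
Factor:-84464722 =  - 2^1*53^1*577^1*1381^1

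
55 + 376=431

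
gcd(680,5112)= 8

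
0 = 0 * 3730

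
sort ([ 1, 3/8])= [ 3/8, 1 ] 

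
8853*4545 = 40236885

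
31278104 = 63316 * 494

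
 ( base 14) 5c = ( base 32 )2I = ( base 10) 82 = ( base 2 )1010010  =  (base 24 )3A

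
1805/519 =1805/519= 3.48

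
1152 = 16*72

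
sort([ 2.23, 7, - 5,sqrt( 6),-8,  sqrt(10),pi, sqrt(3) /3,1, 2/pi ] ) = [- 8, -5, sqrt( 3) /3, 2/pi,1, 2.23,sqrt ( 6 ), pi, sqrt (10), 7]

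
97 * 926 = 89822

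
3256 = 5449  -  2193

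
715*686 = 490490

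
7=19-12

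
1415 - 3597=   -  2182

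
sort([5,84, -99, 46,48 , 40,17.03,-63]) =[ - 99, - 63,5, 17.03 , 40 , 46,48,84]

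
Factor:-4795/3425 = -5^(-1)*7^1 = - 7/5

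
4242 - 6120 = -1878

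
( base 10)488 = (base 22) 104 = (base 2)111101000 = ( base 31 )FN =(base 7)1265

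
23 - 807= - 784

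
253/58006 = 11/2522 = 0.00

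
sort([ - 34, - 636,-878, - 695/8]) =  [-878, - 636, - 695/8, - 34]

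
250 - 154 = 96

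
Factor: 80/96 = 5/6 = 2^ ( - 1)*3^( - 1) *5^1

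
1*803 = 803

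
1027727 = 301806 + 725921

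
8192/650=4096/325 = 12.60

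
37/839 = 37/839 = 0.04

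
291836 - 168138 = 123698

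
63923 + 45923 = 109846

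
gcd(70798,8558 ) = 778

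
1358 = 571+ 787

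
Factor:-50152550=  - 2^1 * 5^2*7^1* 17^1 * 8429^1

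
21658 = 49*442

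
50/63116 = 25/31558 = 0.00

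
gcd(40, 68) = 4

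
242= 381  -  139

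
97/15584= 97/15584   =  0.01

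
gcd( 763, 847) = 7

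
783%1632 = 783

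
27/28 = 27/28=0.96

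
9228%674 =466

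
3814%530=104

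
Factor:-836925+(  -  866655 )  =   - 2^2*3^1*5^1*28393^1 = - 1703580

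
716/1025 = 716/1025=0.70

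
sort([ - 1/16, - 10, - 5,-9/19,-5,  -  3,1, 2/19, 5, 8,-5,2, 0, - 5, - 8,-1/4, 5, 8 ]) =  [-10, - 8,-5,-5, - 5,-5,-3, - 9/19, - 1/4, - 1/16,0,2/19,1, 2, 5, 5,8,8 ]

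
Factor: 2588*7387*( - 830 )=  - 15867571480 = - 2^3*5^1*83^2*89^1*647^1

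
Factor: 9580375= 5^3 * 7^1 *10949^1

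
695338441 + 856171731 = 1551510172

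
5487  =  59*93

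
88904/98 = 907 + 9/49 = 907.18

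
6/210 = 1/35 = 0.03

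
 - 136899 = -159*861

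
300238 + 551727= 851965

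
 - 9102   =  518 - 9620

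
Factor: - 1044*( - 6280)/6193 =6556320/6193 = 2^5*3^2 * 5^1*11^( - 1)*29^1 * 157^1*563^( - 1) 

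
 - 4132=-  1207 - 2925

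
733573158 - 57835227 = 675737931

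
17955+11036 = 28991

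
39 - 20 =19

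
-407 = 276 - 683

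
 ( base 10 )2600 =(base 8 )5050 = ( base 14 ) D3A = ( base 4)220220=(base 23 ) 4l1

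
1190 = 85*14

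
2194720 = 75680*29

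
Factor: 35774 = 2^1 * 31^1*577^1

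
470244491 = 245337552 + 224906939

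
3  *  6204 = 18612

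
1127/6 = 1127/6 = 187.83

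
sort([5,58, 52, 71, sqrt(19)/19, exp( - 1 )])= [ sqrt (19)/19, exp( -1), 5, 52,58, 71]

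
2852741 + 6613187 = 9465928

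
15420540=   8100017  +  7320523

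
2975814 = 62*47997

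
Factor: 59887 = 59887^1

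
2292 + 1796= 4088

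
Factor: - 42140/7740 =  - 3^( - 2) * 7^2 =- 49/9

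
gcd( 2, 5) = 1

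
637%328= 309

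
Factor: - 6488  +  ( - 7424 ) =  - 2^3*37^1*47^1 = - 13912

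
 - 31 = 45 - 76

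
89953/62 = 89953/62 = 1450.85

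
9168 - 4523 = 4645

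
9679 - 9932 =  -  253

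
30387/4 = 30387/4=7596.75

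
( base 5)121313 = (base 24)7mn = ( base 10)4583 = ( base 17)FEA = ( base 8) 10747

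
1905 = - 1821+3726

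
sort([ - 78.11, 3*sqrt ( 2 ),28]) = [-78.11, 3*sqrt (2), 28 ]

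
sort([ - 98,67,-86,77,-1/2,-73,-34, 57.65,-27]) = [ - 98,-86, - 73,  -  34,- 27,-1/2,57.65,  67, 77 ]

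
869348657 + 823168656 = 1692517313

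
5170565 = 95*54427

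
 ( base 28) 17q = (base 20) 2a6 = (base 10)1006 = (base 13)5C5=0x3ee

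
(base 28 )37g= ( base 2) 101000000100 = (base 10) 2564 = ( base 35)239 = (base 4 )220010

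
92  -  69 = 23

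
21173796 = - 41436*(-511 ) 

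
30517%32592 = 30517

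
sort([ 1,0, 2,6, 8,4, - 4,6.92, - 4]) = [ - 4,-4,0,1, 2,4 , 6,6.92,8] 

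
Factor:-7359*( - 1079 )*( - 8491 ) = -3^1*7^1*11^1*13^1*83^1*223^1*1213^1 = - 67421605251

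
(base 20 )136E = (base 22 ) J66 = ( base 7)36133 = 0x2476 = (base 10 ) 9334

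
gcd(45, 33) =3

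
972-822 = 150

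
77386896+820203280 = 897590176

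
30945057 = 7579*4083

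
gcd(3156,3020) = 4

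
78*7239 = 564642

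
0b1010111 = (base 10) 87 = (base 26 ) 39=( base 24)3f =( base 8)127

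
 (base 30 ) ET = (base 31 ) ef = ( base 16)1C1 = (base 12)315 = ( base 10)449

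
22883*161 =3684163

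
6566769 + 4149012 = 10715781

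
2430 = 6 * 405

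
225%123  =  102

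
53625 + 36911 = 90536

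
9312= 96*97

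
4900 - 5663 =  - 763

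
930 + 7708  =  8638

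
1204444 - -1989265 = 3193709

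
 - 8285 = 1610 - 9895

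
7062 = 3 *2354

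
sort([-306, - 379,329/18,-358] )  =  [-379,  -  358, - 306,329/18 ]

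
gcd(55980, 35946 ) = 18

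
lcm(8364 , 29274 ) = 58548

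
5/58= 5/58  =  0.09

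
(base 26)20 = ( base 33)1j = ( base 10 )52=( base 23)26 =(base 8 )64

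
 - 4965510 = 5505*(- 902 ) 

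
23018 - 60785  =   - 37767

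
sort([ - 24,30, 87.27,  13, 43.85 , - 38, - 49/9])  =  [-38, - 24, - 49/9,  13, 30,43.85,87.27]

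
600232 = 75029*8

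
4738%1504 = 226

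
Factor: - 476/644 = -17^1*23^( -1) = -17/23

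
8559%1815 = 1299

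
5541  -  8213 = - 2672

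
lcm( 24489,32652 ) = 97956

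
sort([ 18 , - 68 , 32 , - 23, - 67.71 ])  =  [ - 68,-67.71,-23, 18,  32 ] 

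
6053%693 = 509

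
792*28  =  22176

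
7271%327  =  77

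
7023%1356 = 243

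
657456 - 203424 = 454032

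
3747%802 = 539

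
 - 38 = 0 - 38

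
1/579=1/579 = 0.00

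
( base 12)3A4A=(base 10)6682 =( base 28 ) 8ei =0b1101000011010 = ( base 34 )5qi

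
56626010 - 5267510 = 51358500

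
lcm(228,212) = 12084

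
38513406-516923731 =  - 478410325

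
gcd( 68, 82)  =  2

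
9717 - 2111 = 7606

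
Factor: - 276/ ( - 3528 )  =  23/294 = 2^(-1)*3^( - 1)*7^(-2 )*23^1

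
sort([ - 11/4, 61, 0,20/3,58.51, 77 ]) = [ - 11/4, 0 , 20/3 , 58.51,61, 77]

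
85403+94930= 180333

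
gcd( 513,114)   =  57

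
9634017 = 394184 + 9239833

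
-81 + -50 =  - 131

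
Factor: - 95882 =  - 2^1 * 191^1*251^1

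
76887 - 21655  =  55232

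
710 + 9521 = 10231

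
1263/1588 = 1263/1588 = 0.80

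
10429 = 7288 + 3141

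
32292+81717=114009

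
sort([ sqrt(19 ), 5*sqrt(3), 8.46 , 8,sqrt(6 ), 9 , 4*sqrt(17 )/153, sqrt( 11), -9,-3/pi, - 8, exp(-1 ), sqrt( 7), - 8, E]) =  [-9, - 8, - 8, - 3/pi, 4*sqrt( 17) /153, exp( - 1),sqrt ( 6), sqrt( 7), E,sqrt ( 11 ),sqrt(19 ), 8, 8.46, 5*sqrt(3), 9]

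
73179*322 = 23563638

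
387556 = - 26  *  (  -  14906)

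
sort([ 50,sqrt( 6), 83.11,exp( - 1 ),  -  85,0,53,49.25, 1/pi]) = [ - 85,  0, 1/pi, exp( - 1 ), sqrt(6 ), 49.25, 50,  53,  83.11] 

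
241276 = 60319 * 4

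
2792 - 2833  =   - 41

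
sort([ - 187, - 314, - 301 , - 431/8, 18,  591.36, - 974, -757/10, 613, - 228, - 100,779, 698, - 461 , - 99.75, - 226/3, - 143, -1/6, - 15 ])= [ - 974, - 461,  -  314, - 301, -228, - 187,  -  143, - 100,-99.75, - 757/10, - 226/3, - 431/8 ,-15, - 1/6, 18,591.36,613,698,779 ]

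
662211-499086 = 163125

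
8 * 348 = 2784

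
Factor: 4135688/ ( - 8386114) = -2067844/4193057  =  - 2^2*11^( - 1 )*89^( - 1)*719^2*4283^( - 1 ) 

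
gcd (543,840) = 3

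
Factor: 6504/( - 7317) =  - 8/9 = -2^3*3^ ( - 2)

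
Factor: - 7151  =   - 7151^1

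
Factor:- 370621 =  - 73^1*5077^1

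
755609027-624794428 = 130814599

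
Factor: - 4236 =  - 2^2*3^1*353^1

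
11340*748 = 8482320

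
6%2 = 0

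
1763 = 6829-5066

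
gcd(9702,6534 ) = 198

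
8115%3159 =1797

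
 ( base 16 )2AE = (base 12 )492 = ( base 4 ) 22232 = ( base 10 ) 686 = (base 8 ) 1256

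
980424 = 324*3026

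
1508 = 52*29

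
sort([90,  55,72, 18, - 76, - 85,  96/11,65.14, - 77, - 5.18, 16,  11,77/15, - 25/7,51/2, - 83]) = [-85, - 83, - 77,-76,  -  5.18, - 25/7,77/15,96/11,11, 16, 18,51/2,55, 65.14,72,  90]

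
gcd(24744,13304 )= 8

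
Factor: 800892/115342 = 2^1* 3^2*101^ ( - 1 )*571^( - 1 )*22247^1=400446/57671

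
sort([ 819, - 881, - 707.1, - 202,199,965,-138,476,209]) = [ - 881, - 707.1, - 202, - 138, 199,209, 476,819,965]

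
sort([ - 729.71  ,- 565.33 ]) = [-729.71,- 565.33]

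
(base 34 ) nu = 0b1100101100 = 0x32c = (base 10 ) 812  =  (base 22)1ek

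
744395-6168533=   -  5424138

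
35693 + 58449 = 94142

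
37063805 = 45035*823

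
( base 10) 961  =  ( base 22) 1LF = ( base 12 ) 681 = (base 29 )144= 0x3c1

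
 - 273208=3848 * ( - 71) 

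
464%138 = 50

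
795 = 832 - 37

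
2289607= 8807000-6517393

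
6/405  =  2/135 = 0.01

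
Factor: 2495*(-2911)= - 5^1*41^1*71^1 * 499^1 = -7262945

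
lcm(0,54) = 0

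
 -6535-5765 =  - 12300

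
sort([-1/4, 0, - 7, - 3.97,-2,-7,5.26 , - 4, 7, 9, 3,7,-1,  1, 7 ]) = [ - 7, - 7, - 4, - 3.97, - 2, - 1, - 1/4, 0, 1 , 3, 5.26 , 7, 7, 7, 9]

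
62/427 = 62/427 = 0.15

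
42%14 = 0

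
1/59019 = 1/59019 = 0.00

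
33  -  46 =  - 13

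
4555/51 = 4555/51 = 89.31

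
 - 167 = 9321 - 9488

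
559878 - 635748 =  - 75870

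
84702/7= 12100 + 2/7 = 12100.29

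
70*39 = 2730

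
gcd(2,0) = 2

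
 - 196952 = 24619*( -8 ) 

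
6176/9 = 6176/9 = 686.22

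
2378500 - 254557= 2123943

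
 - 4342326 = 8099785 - 12442111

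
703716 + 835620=1539336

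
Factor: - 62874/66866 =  - 3^2 *7^1 *67^( - 1 ) = -63/67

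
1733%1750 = 1733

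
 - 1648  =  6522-8170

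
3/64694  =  3/64694 = 0.00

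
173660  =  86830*2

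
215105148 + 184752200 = 399857348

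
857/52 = 857/52 = 16.48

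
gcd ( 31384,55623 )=1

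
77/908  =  77/908 = 0.08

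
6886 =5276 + 1610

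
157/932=157/932=0.17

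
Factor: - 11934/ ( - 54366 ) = 3^2 * 41^(-1)=   9/41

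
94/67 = 1 + 27/67 = 1.40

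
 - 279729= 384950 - 664679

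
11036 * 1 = 11036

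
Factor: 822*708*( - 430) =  - 2^4*3^2*5^1*43^1*59^1*  137^1 = - 250249680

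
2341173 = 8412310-6071137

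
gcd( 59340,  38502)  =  138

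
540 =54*10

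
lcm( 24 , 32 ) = 96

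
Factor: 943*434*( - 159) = - 65072658 = - 2^1*3^1 * 7^1 * 23^1*31^1*41^1*53^1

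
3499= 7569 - 4070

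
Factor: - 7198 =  - 2^1*59^1*61^1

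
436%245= 191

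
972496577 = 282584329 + 689912248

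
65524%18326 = 10546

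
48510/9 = 5390 =5390.00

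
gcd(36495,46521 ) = 9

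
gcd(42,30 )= 6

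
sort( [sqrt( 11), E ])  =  [E, sqrt(11)]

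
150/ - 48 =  -4+7/8= - 3.12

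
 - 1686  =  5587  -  7273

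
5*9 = 45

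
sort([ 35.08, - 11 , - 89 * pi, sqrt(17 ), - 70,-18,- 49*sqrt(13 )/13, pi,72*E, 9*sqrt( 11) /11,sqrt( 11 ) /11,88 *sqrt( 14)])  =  [ - 89*pi, - 70,-18 , - 49*sqrt( 13) /13, - 11,sqrt( 11)/11,9 * sqrt( 11)/11,  pi, sqrt( 17), 35.08, 72 * E,88*sqrt( 14 )]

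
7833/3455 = 2 + 923/3455 = 2.27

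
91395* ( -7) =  - 639765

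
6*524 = 3144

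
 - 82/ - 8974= 41/4487 = 0.01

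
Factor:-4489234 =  -2^1*31^1*61^1*1187^1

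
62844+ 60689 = 123533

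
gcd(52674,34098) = 6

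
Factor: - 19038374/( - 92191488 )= 9519187/46095744 = 2^( - 7) * 3^ (-1 )*83^1*114689^1*120041^ ( - 1) 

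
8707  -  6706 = 2001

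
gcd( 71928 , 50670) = 18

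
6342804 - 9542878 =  - 3200074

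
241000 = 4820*50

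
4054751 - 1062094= 2992657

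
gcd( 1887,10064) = 629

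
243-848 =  - 605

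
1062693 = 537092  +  525601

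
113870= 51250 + 62620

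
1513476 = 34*44514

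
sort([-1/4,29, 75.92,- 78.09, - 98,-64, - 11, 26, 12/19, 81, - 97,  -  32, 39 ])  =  [-98, - 97,-78.09, - 64, - 32,-11, - 1/4, 12/19, 26, 29,39, 75.92,81]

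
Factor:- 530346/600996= - 563/638 = -  2^(- 1)*11^(-1)*29^( -1) * 563^1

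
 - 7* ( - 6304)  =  44128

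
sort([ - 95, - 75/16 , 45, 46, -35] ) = [-95, -35,  -  75/16,45,46]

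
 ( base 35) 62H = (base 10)7437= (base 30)87R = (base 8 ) 16415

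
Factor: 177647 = 177647^1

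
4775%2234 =307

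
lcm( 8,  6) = 24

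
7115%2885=1345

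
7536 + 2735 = 10271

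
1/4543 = 1/4543 = 0.00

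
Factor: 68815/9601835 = 13763/1920367  =  127^( - 1)*13763^1* 15121^(  -  1 ) 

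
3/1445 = 3/1445=0.00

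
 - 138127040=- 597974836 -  - 459847796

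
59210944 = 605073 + 58605871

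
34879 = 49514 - 14635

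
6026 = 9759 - 3733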